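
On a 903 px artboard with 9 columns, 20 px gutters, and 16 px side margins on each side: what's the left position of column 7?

Subtract both margins: 903 − 2·16 = 871 px.
Subtracting 8 gutters of 20 leaves 711 for 9 columns, so c = 79 px.
Column 7 starts at margin + 6·(column + gutter) = 16 + 6·99 = 610 px.

610 px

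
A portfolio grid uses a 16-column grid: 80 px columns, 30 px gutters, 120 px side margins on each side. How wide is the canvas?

1970 px

Canvas = 2·120 + 16·80 + 15·30 = 240 + 1280 + 450 = 1970 px.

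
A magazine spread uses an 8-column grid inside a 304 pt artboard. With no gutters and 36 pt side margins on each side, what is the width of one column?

Content width = 304 − 2·36 = 232 pt.
232 / 8 = 29 pt per column.

29 pt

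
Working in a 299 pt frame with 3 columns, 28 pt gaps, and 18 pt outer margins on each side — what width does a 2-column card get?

Inside the margins: 299 − 36 = 263 pt.
3c + 2·28 = 263 → 3c = 207 → c = 69 pt.
Span of 2: 2·69 + 1·28 = 138 + 28 = 166 pt.

166 pt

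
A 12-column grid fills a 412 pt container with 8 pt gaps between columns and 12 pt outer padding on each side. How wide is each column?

25 pt

Content width = 412 − 2·12 = 388 pt.
388 − 11·8 = 300; ÷12 gives c = 25 pt.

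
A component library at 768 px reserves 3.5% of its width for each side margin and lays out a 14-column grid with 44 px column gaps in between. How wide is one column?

10.16 px

Each margin = 3.5% of 768 = 26.88 px; content = 768 − 2·26.88 = 714.24 px.
14 columns + 13 column gaps: 14c + 13·44 = 714.24.
14c = 714.24 − 572 = 142.24, so c = 10.16 px.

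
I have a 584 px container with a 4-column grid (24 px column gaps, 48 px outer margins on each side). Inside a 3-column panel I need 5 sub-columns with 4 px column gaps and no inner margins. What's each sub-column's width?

68.8 px

Take off 96 px of margins, leaving 488 px.
Subtracting 3 column gaps of 24 leaves 416 for 4 columns, so c = 104 px.
Span of 3: 3·104 + 2·24 = 312 + 48 = 360 px.
Subtracting 4 column gaps of 4 leaves 344 for 5 columns, so d = 68.8 px.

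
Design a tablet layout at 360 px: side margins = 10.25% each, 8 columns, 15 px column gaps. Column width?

Margins: 10.25% × 360 = 36.9 px each, so content = 360 − 73.8 = 286.2 px.
8c + 7·15 = 286.2 → 8c = 181.2 → c = 22.65 px.

22.65 px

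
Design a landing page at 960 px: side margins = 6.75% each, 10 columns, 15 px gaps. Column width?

Each margin = 6.75% of 960 = 64.8 px; content = 960 − 2·64.8 = 830.4 px.
830.4 − 9·15 = 695.4; ÷10 gives c = 69.54 px.

69.54 px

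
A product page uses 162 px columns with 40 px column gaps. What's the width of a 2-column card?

Span of 2: 2·162 + 1·40 = 324 + 40 = 364 px.

364 px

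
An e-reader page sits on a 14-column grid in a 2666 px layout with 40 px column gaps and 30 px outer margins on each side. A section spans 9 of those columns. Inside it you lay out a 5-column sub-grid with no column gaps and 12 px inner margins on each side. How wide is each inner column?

327.4 px

Subtract both margins: 2666 − 2·30 = 2606 px.
14 columns + 13 column gaps: 14c + 13·40 = 2606.
14c = 2606 − 520 = 2086, so c = 149 px.
9 columns plus 8 column gaps: 1341 + 320 = 1661 px.
Inner content = 1661 − 2·12 = 1637 px.
5d = 1637 → d = 327.4 px.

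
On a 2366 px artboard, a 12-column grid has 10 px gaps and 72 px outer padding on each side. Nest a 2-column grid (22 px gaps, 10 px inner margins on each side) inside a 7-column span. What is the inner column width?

Take off 144 px of margins, leaving 2222 px.
Subtracting 11 gaps of 10 leaves 2112 for 12 columns, so c = 176 px.
7 columns plus 6 gaps: 1232 + 60 = 1292 px.
Inner content = 1292 − 2·10 = 1272 px.
1272 − 1·22 = 1250; ÷2 gives d = 625 px.

625 px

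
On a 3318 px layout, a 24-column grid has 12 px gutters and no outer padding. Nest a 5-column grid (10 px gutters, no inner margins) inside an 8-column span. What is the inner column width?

24c + 23·12 = 3318 → 24c = 3042 → c = 126.75 px.
8 columns plus 7 gutters: 1014 + 84 = 1098 px.
1098 − 4·10 = 1058; ÷5 gives d = 211.6 px.

211.6 px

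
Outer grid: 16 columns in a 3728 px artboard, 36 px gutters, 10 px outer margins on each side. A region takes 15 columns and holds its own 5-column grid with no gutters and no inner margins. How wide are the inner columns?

694.8 px

Inside the margins: 3728 − 20 = 3708 px.
3708 − 15·36 = 3168; ÷16 gives c = 198 px.
15 columns plus 14 gutters: 2970 + 504 = 3474 px.
3474 / 5 = 694.8 px per column.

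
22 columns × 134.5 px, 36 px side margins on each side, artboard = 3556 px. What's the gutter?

Subtract both margins: 3556 − 2·36 = 3484 px.
22 columns take 22·134.5 = 2959 px; remaining 525 splits into 21 gutters.
g = 525 / 21 = 25 px.

25 px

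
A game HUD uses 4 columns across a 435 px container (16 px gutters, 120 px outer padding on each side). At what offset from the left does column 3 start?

Inside the margins: 435 − 240 = 195 px.
195 − 3·16 = 147; ÷4 gives c = 36.75 px.
Column 3 starts at margin + 2·(column + gutter) = 120 + 2·52.75 = 225.5 px.

225.5 px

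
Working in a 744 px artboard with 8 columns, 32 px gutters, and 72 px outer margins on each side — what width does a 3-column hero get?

Content width = 744 − 2·72 = 600 px.
Subtracting 7 gutters of 32 leaves 376 for 8 columns, so c = 47 px.
Span of 3: 3·47 + 2·32 = 141 + 64 = 205 px.

205 px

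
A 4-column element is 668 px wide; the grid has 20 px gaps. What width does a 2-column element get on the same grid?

Subtracting 3 gaps of 20 leaves 608 for 4 columns, so c = 152 px.
2-column span = 2·152 + 1·20 = 324 px.

324 px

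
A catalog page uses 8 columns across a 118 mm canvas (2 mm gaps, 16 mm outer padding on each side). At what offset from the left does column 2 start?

27 mm

Take off 32 mm of margins, leaving 86 mm.
Subtracting 7 gaps of 2 leaves 72 for 8 columns, so c = 9 mm.
Before column 2: the margin + 1 column + 1 gap.
Offset = 16 + 1·(9 + 2) = 16 + 11 = 27 mm.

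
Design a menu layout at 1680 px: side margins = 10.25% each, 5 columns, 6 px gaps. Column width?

262.32 px

1680 × (1 − 2·10.25%) = 1680 × 79.5% = 1335.6 px for the columns.
5c + 4·6 = 1335.6 → 5c = 1311.6 → c = 262.32 px.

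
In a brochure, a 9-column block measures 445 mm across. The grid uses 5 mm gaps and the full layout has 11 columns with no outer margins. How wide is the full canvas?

545 mm

9c + 8·5 = 445 → 9c = 405 → c = 45 mm.
Summing: 495 + 50 = 545 mm.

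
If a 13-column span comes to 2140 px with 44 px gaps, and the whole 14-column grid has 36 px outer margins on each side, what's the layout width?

13 columns + 12 gaps: 13c + 12·44 = 2140.
13c = 2140 − 528 = 1612, so c = 124 px.
Total width: 2·36 + 14·124 + 13·44 = 2380 px.

2380 px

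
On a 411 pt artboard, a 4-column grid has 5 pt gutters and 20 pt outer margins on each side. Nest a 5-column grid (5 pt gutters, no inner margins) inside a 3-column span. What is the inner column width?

Take off 40 pt of margins, leaving 371 pt.
4c + 3·5 = 371 → 4c = 356 → c = 89 pt.
3 columns plus 2 gutters: 267 + 10 = 277 pt.
277 − 4·5 = 257; ÷5 gives d = 51.4 pt.

51.4 pt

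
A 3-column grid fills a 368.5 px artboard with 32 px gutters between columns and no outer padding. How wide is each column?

Subtracting 2 gutters of 32 leaves 304.5 for 3 columns, so c = 101.5 px.

101.5 px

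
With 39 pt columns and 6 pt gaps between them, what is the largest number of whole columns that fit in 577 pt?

12 columns: 12·39 + 11·6 = 534 pt ≤ 577.
13 columns: 579 pt > 577. So 12.

12 columns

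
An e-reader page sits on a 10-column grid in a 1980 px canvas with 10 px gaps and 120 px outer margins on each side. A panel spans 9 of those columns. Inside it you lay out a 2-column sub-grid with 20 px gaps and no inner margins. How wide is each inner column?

Outer content = 1980 − 2·120 = 1740 px.
10c + 9·10 = 1740 → 10c = 1650 → c = 165 px.
Span of 9: 9·165 + 8·10 = 1485 + 80 = 1565 px.
2 columns + 1 gap: 2d + 1·20 = 1565.
2d = 1565 − 20 = 1545, so d = 772.5 px.

772.5 px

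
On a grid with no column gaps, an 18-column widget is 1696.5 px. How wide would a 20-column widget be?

1885 px

With no column gaps, each column is 1696.5/18 = 94.25 px.
With no column gaps, 20 columns span 20·94.25 = 1885 px.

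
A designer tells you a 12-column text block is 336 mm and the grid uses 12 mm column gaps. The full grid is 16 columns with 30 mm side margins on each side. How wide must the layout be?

Subtracting 11 column gaps of 12 leaves 204 for 12 columns, so c = 17 mm.
Adding margins, columns and gutters: 60 + 272 + 180 = 512 mm.

512 mm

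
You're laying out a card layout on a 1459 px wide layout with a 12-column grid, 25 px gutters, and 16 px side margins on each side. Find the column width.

Subtract both margins: 1459 − 2·16 = 1427 px.
1427 − 11·25 = 1152; ÷12 gives c = 96 px.

96 px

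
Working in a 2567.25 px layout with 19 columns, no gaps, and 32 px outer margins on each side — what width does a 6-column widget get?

790.5 px

Inside the margins: 2567.25 − 64 = 2503.25 px.
2503.25 / 19 = 131.75 px per column.
6-column span = 6·131.75 = 790.5 px.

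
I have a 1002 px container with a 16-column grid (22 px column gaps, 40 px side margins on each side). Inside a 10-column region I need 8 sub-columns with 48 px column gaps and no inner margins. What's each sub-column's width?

29 px

Outer content = 1002 − 2·40 = 922 px.
16 columns + 15 column gaps: 16c + 15·22 = 922.
16c = 922 − 330 = 592, so c = 37 px.
10-column span = 10·37 + 9·22 = 568 px.
8d + 7·48 = 568 → 8d = 232 → d = 29 px.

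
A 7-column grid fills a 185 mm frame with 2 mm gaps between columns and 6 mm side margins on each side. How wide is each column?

23 mm

Content width = 185 − 2·6 = 173 mm.
7 columns + 6 gaps: 7c + 6·2 = 173.
7c = 173 − 12 = 161, so c = 23 mm.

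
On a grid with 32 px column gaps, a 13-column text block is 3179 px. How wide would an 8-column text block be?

1944 px

13 columns + 12 column gaps: 13c + 12·32 = 3179.
13c = 3179 − 384 = 2795, so c = 215 px.
8 columns plus 7 column gaps: 1720 + 224 = 1944 px.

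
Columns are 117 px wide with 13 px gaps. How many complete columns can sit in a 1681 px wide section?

13 columns

13 columns: 13·117 + 12·13 = 1677 px ≤ 1681.
14 columns: 1807 px > 1681. So 13.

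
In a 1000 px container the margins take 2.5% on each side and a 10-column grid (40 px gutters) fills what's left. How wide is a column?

Each margin = 2.5% of 1000 = 25 px; content = 1000 − 2·25 = 950 px.
10c + 9·40 = 950 → 10c = 590 → c = 59 px.

59 px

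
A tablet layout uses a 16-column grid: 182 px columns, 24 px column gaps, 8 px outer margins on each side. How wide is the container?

Total width: 2·8 + 16·182 + 15·24 = 3288 px.

3288 px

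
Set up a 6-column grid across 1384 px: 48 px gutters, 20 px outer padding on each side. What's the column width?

Content width = 1384 − 2·20 = 1344 px.
6 columns + 5 gutters: 6c + 5·48 = 1344.
6c = 1344 − 240 = 1104, so c = 184 px.

184 px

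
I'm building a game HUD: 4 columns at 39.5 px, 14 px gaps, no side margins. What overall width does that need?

200 px

Total width: 4·39.5 + 3·14 = 200 px.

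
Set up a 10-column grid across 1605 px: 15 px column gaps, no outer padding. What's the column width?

147 px

Subtracting 9 column gaps of 15 leaves 1470 for 10 columns, so c = 147 px.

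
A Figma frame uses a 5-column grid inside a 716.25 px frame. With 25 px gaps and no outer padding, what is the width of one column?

123.25 px

Subtracting 4 gaps of 25 leaves 616.25 for 5 columns, so c = 123.25 px.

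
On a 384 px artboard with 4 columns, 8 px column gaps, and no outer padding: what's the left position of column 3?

4c + 3·8 = 384 → 4c = 360 → c = 90 px.
Each column+gutter stride is 98 px; with no margin, 2 of them is 196 px.

196 px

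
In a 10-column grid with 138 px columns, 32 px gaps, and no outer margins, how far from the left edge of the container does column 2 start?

170 px

Each column+gutter stride is 170 px; with no margin, 1 of them is 170 px.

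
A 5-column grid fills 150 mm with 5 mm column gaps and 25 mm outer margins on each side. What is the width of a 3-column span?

58 mm

Subtract both margins: 150 − 2·25 = 100 mm.
Subtracting 4 column gaps of 5 leaves 80 for 5 columns, so c = 16 mm.
3-column span = 3·16 + 2·5 = 58 mm.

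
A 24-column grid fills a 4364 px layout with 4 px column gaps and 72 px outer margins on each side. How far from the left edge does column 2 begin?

248 px

Content = 4364 − 2·72 = 4220 px.
4220 − 23·4 = 4128; ÷24 gives c = 172 px.
Each column+gutter stride is 176 px; 1 of them past the 72 px margin is 72 + 176 = 248 px.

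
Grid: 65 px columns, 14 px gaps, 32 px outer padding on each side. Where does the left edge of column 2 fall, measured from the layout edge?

111 px

Column 2 starts at margin + 1·(column + gutter) = 32 + 1·79 = 111 px.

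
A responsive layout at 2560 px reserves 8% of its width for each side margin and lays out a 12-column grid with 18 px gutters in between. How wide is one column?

2560 × (1 − 2·8%) = 2560 × 84% = 2150.4 px for the columns.
12c + 11·18 = 2150.4 → 12c = 1952.4 → c = 162.7 px.

162.7 px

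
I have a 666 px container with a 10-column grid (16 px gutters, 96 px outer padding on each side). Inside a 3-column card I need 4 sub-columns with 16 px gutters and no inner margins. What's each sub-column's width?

20.75 px

Take off 192 px of margins, leaving 474 px.
10c + 9·16 = 474 → 10c = 330 → c = 33 px.
3 columns plus 2 gutters: 99 + 32 = 131 px.
4 columns + 3 gutters: 4d + 3·16 = 131.
4d = 131 − 48 = 83, so d = 20.75 px.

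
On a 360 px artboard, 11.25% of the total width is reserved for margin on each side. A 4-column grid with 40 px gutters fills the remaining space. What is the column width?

Each margin = 11.25% of 360 = 40.5 px; content = 360 − 2·40.5 = 279 px.
279 − 3·40 = 159; ÷4 gives c = 39.75 px.

39.75 px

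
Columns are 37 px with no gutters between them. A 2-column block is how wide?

74 px

2-column span = 2·37 = 74 px.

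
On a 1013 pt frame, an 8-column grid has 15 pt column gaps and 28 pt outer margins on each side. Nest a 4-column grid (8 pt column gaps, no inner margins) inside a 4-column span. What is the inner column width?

Take off 56 pt of margins, leaving 957 pt.
8 columns + 7 column gaps: 8c + 7·15 = 957.
8c = 957 − 105 = 852, so c = 106.5 pt.
Span of 4: 4·106.5 + 3·15 = 426 + 45 = 471 pt.
471 − 3·8 = 447; ÷4 gives d = 111.75 pt.

111.75 pt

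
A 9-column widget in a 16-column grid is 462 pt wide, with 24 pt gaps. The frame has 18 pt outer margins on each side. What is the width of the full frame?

Subtracting 8 gaps of 24 leaves 270 for 9 columns, so c = 30 pt.
Total width: 2·18 + 16·30 + 15·24 = 876 pt.

876 pt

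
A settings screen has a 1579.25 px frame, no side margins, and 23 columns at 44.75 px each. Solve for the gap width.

23·44.75 + 22g = 1579.25 → 22g = 550 → g = 25 px.

25 px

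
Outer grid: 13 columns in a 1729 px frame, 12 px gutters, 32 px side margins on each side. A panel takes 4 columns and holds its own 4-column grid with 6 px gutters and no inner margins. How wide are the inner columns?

Outer content = 1729 − 2·32 = 1665 px.
1665 − 12·12 = 1521; ÷13 gives c = 117 px.
4-column span = 4·117 + 3·12 = 504 px.
504 − 3·6 = 486; ÷4 gives d = 121.5 px.

121.5 px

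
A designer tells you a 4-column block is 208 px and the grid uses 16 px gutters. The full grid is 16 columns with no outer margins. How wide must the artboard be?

Subtracting 3 gutters of 16 leaves 160 for 4 columns, so c = 40 px.
Total width: 16·40 + 15·16 = 880 px.

880 px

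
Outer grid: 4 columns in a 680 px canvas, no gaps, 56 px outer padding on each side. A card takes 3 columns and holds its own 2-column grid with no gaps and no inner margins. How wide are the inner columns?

Take off 112 px of margins, leaving 568 px.
4c = 568 → c = 142 px.
With no gaps, 3 columns span 3·142 = 426 px.
426 / 2 = 213 px per column.

213 px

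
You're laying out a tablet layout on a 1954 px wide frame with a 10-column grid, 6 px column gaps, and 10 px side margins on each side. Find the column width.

Take off 20 px of margins, leaving 1934 px.
10 columns + 9 column gaps: 10c + 9·6 = 1934.
10c = 1934 − 54 = 1880, so c = 188 px.

188 px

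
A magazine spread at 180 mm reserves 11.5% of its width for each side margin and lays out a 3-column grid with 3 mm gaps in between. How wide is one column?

Each margin = 11.5% of 180 = 20.7 mm; content = 180 − 2·20.7 = 138.6 mm.
3 columns + 2 gaps: 3c + 2·3 = 138.6.
3c = 138.6 − 6 = 132.6, so c = 44.2 mm.

44.2 mm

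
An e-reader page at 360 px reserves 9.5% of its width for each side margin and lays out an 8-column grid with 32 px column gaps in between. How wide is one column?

Margins: 9.5% × 360 = 34.2 px each, so content = 360 − 68.4 = 291.6 px.
8 columns + 7 column gaps: 8c + 7·32 = 291.6.
8c = 291.6 − 224 = 67.6, so c = 8.45 px.

8.45 px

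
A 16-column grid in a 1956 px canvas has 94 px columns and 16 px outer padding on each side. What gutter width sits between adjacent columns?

28 px

Inside the margins: 1956 − 32 = 1924 px.
Columns use 1504 px, leaving 420 px across 15 gutters = 28 px each.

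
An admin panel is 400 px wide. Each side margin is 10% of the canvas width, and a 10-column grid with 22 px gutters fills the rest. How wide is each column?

400 × (1 − 2·10%) = 400 × 80% = 320 px for the columns.
10c + 9·22 = 320 → 10c = 122 → c = 12.2 px.

12.2 px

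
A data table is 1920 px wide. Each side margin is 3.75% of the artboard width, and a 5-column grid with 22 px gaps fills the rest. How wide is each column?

1920 × (1 − 2·3.75%) = 1920 × 92.5% = 1776 px for the columns.
Subtracting 4 gaps of 22 leaves 1688 for 5 columns, so c = 337.6 px.

337.6 px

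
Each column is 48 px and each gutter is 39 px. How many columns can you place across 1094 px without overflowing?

13 columns: 13·48 + 12·39 = 1092 px ≤ 1094.
14 columns: 1179 px > 1094. So 13.

13 columns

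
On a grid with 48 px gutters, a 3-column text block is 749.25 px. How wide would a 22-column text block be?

749.25 − 2·48 = 653.25; ÷3 gives c = 217.75 px.
22-column span = 22·217.75 + 21·48 = 5798.5 px.

5798.5 px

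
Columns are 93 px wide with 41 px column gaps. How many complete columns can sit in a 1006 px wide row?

7 columns

7 columns: 7·93 + 6·41 = 897 px ≤ 1006.
8 columns: 1031 px > 1006. So 7.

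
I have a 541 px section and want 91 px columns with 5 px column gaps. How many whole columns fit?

5 columns

Each extra column adds 91 + 5 = 96 px.
(541 + 5) / 96 = 5.69, so 5 columns fit.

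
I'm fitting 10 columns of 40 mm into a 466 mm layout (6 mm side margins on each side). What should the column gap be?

6 mm

Content width = 466 − 2·6 = 454 mm.
10·40 + 9g = 454 → 9g = 54 → g = 6 mm.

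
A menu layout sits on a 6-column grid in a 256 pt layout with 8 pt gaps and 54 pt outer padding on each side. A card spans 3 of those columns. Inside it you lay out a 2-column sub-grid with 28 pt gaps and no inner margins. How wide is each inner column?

21 pt

Subtract both margins: 256 − 2·54 = 148 pt.
Subtracting 5 gaps of 8 leaves 108 for 6 columns, so c = 18 pt.
3 columns plus 2 gaps: 54 + 16 = 70 pt.
2d + 1·28 = 70 → 2d = 42 → d = 21 pt.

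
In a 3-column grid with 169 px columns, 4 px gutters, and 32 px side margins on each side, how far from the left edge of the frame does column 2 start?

205 px

Column 2 starts at margin + 1·(column + gutter) = 32 + 1·173 = 205 px.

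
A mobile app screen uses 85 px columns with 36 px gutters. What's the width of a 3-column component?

327 px

3-column span = 3·85 + 2·36 = 327 px.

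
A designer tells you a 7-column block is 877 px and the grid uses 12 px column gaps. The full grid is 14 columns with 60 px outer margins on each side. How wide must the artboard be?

877 − 6·12 = 805; ÷7 gives c = 115 px.
Adding margins, columns and gutters: 120 + 1610 + 156 = 1886 px.

1886 px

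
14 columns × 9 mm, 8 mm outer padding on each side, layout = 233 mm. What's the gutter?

Inside the margins: 233 − 16 = 217 mm.
Columns use 126 mm, leaving 91 mm across 13 gutters = 7 mm each.

7 mm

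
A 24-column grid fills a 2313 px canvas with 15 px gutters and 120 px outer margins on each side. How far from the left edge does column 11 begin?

Subtract both margins: 2313 − 2·120 = 2073 px.
24 columns + 23 gutters: 24c + 23·15 = 2073.
24c = 2073 − 345 = 1728, so c = 72 px.
Before column 11: the margin + 10 columns + 10 gutters.
Offset = 120 + 10·(72 + 15) = 120 + 870 = 990 px.

990 px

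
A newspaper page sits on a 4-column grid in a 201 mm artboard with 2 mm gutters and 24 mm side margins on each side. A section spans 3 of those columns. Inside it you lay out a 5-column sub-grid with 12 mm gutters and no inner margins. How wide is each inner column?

Take off 48 mm of margins, leaving 153 mm.
4c + 3·2 = 153 → 4c = 147 → c = 36.75 mm.
3-column span = 3·36.75 + 2·2 = 114.25 mm.
114.25 − 4·12 = 66.25; ÷5 gives d = 13.25 mm.

13.25 mm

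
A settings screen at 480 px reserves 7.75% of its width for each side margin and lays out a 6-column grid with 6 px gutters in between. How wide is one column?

480 × (1 − 2·7.75%) = 480 × 84.5% = 405.6 px for the columns.
Subtracting 5 gutters of 6 leaves 375.6 for 6 columns, so c = 62.6 px.

62.6 px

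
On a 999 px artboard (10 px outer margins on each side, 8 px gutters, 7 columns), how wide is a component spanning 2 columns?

274 px

Take off 20 px of margins, leaving 979 px.
979 − 6·8 = 931; ÷7 gives c = 133 px.
Span of 2: 2·133 + 1·8 = 266 + 8 = 274 px.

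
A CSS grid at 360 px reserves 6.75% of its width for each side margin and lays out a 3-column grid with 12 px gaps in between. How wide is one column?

Each margin = 6.75% of 360 = 24.3 px; content = 360 − 2·24.3 = 311.4 px.
3c + 2·12 = 311.4 → 3c = 287.4 → c = 95.8 px.

95.8 px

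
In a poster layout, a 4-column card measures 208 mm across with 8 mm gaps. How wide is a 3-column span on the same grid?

154 mm

208 − 3·8 = 184; ÷4 gives c = 46 mm.
3 columns plus 2 gaps: 138 + 16 = 154 mm.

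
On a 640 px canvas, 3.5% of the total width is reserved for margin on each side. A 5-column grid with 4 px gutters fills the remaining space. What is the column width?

115.84 px

640 × (1 − 2·3.5%) = 640 × 93% = 595.2 px for the columns.
5 columns + 4 gutters: 5c + 4·4 = 595.2.
5c = 595.2 − 16 = 579.2, so c = 115.84 px.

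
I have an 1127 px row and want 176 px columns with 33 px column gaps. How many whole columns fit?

5 columns

5 columns: 5·176 + 4·33 = 1012 px ≤ 1127.
6 columns: 1221 px > 1127. So 5.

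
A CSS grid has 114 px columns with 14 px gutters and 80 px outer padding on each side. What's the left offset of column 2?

208 px

Column 2 starts at margin + 1·(column + gutter) = 80 + 1·128 = 208 px.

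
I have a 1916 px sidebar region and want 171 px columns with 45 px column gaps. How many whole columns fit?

k columns need k·171 + (k−1)·45 = k·216 − 45.
k·216 − 45 ≤ 1916 → k ≤ 1961 / 216 ≈ 9.08, so k = 9.

9 columns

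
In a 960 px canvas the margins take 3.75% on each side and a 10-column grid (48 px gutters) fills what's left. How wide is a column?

960 × (1 − 2·3.75%) = 960 × 92.5% = 888 px for the columns.
10c + 9·48 = 888 → 10c = 456 → c = 45.6 px.

45.6 px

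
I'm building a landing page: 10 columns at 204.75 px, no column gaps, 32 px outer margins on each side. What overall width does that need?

2111.5 px

Total width: 2·32 + 10·204.75 = 2111.5 px.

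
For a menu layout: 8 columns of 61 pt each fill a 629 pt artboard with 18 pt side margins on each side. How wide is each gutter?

Content width = 629 − 2·18 = 593 pt.
Columns use 488 pt, leaving 105 pt across 7 gutters = 15 pt each.

15 pt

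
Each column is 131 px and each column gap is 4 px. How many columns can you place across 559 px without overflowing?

4 columns

k columns need k·131 + (k−1)·4 = k·135 − 4.
k·135 − 4 ≤ 559 → k ≤ 563 / 135 ≈ 4.17, so k = 4.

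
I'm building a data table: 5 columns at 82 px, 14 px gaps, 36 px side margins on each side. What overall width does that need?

538 px

Total width: 2·36 + 5·82 + 4·14 = 538 px.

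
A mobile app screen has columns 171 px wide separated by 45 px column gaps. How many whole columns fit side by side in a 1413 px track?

6 columns

k columns need k·171 + (k−1)·45 = k·216 − 45.
k·216 − 45 ≤ 1413 → k ≤ 1458 / 216 ≈ 6.75, so k = 6.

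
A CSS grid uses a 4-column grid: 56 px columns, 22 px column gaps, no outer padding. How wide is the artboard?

Artboard = 4·56 + 3·22 = 224 + 66 = 290 px.

290 px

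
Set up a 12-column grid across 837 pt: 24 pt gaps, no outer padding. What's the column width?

Subtracting 11 gaps of 24 leaves 573 for 12 columns, so c = 47.75 pt.

47.75 pt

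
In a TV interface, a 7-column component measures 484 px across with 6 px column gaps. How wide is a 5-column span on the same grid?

7c + 6·6 = 484 → 7c = 448 → c = 64 px.
Span of 5: 5·64 + 4·6 = 320 + 24 = 344 px.

344 px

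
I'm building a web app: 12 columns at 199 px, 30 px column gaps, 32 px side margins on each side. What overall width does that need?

Total width: 2·32 + 12·199 + 11·30 = 2782 px.

2782 px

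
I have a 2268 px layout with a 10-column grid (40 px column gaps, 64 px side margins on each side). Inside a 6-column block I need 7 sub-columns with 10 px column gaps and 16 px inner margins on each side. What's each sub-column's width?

Outer content = 2268 − 2·64 = 2140 px.
2140 − 9·40 = 1780; ÷10 gives c = 178 px.
6 columns plus 5 column gaps: 1068 + 200 = 1268 px.
Inner content = 1268 − 2·16 = 1236 px.
7d + 6·10 = 1236 → 7d = 1176 → d = 168 px.

168 px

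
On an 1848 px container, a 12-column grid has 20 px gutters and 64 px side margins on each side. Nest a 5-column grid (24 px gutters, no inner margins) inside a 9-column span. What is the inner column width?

Subtract both margins: 1848 − 2·64 = 1720 px.
12c + 11·20 = 1720 → 12c = 1500 → c = 125 px.
9 columns plus 8 gutters: 1125 + 160 = 1285 px.
5 columns + 4 gutters: 5d + 4·24 = 1285.
5d = 1285 − 96 = 1189, so d = 237.8 px.

237.8 px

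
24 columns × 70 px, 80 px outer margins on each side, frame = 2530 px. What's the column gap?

30 px

Subtract both margins: 2530 − 2·80 = 2370 px.
Columns use 1680 px, leaving 690 px across 23 column gaps = 30 px each.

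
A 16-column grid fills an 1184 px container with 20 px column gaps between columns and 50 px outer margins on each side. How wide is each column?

Take off 100 px of margins, leaving 1084 px.
Subtracting 15 column gaps of 20 leaves 784 for 16 columns, so c = 49 px.

49 px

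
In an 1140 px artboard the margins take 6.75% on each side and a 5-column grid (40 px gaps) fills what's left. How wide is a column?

165.22 px

1140 × (1 − 2·6.75%) = 1140 × 86.5% = 986.1 px for the columns.
5 columns + 4 gaps: 5c + 4·40 = 986.1.
5c = 986.1 − 160 = 826.1, so c = 165.22 px.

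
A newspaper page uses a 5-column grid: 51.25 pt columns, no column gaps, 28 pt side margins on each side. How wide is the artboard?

Summing: 56 + 256.25 = 312.25 pt.

312.25 pt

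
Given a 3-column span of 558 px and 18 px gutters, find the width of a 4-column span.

750 px

558 − 2·18 = 522; ÷3 gives c = 174 px.
Span of 4: 4·174 + 3·18 = 696 + 54 = 750 px.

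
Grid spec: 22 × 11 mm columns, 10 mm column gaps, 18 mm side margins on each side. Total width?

488 mm

Artboard = 2·18 + 22·11 + 21·10 = 36 + 242 + 210 = 488 mm.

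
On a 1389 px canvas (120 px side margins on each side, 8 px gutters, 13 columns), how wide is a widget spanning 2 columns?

170 px

Inside the margins: 1389 − 240 = 1149 px.
Subtracting 12 gutters of 8 leaves 1053 for 13 columns, so c = 81 px.
2 columns plus 1 gutter: 162 + 8 = 170 px.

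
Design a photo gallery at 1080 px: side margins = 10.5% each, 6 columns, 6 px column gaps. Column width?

137.2 px

Margins: 10.5% × 1080 = 113.4 px each, so content = 1080 − 226.8 = 853.2 px.
6c + 5·6 = 853.2 → 6c = 823.2 → c = 137.2 px.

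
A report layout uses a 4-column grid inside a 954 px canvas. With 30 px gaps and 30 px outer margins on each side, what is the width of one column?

201 px

Take off 60 px of margins, leaving 894 px.
894 − 3·30 = 804; ÷4 gives c = 201 px.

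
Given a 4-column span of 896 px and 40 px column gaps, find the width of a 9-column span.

2066 px

896 − 3·40 = 776; ÷4 gives c = 194 px.
9 columns plus 8 column gaps: 1746 + 320 = 2066 px.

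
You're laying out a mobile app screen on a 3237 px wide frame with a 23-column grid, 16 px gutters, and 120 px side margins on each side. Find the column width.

115 px

Content width = 3237 − 2·120 = 2997 px.
23 columns + 22 gutters: 23c + 22·16 = 2997.
23c = 2997 − 352 = 2645, so c = 115 px.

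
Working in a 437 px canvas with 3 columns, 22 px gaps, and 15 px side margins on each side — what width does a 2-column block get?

264 px

Take off 30 px of margins, leaving 407 px.
3 columns + 2 gaps: 3c + 2·22 = 407.
3c = 407 − 44 = 363, so c = 121 px.
Span of 2: 2·121 + 1·22 = 242 + 22 = 264 px.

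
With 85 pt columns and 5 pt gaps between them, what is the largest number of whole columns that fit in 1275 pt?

k columns need k·85 + (k−1)·5 = k·90 − 5.
k·90 − 5 ≤ 1275 → k ≤ 1280 / 90 ≈ 14.22, so k = 14.

14 columns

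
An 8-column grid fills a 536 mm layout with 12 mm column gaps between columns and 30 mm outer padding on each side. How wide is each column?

49 mm

Inside the margins: 536 − 60 = 476 mm.
8c + 7·12 = 476 → 8c = 392 → c = 49 mm.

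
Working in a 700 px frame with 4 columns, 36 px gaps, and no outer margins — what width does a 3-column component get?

516 px

4c + 3·36 = 700 → 4c = 592 → c = 148 px.
3 columns plus 2 gaps: 444 + 72 = 516 px.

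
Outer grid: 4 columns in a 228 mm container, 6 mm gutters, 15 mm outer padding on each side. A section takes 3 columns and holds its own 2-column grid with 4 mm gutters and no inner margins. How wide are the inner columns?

71.5 mm

Subtract both margins: 228 − 2·15 = 198 mm.
198 − 3·6 = 180; ÷4 gives c = 45 mm.
3 columns plus 2 gutters: 135 + 12 = 147 mm.
2d + 1·4 = 147 → 2d = 143 → d = 71.5 mm.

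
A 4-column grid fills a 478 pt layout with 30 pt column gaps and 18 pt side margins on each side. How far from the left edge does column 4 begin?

Inside the margins: 478 − 36 = 442 pt.
4c + 3·30 = 442 → 4c = 352 → c = 88 pt.
Before column 4: the margin + 3 columns + 3 column gaps.
Offset = 18 + 3·(88 + 30) = 18 + 354 = 372 pt.

372 pt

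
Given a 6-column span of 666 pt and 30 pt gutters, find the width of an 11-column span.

6c + 5·30 = 666 → 6c = 516 → c = 86 pt.
11-column span = 11·86 + 10·30 = 1246 pt.

1246 pt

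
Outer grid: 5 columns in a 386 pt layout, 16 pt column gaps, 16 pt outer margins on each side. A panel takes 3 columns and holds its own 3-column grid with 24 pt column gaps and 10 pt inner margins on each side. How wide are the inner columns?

46 pt

Take off 32 pt of margins, leaving 354 pt.
Subtracting 4 column gaps of 16 leaves 290 for 5 columns, so c = 58 pt.
3-column span = 3·58 + 2·16 = 206 pt.
Inner content = 206 − 2·10 = 186 pt.
Subtracting 2 column gaps of 24 leaves 138 for 3 columns, so d = 46 pt.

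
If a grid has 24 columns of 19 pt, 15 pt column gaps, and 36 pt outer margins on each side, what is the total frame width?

873 pt

Adding margins, columns and gutters: 72 + 456 + 345 = 873 pt.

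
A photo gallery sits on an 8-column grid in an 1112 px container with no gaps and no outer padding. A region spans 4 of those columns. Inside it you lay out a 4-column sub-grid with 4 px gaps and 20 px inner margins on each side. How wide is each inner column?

126 px

1112 / 8 = 139 px per column.
4-column span = 4·139 = 556 px.
Inner content = 556 − 2·20 = 516 px.
4d + 3·4 = 516 → 4d = 504 → d = 126 px.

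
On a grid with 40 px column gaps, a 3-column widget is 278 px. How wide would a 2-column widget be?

172 px

3c + 2·40 = 278 → 3c = 198 → c = 66 px.
2-column span = 2·66 + 1·40 = 172 px.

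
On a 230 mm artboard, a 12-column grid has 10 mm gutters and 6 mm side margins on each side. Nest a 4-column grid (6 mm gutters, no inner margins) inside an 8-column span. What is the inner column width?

Subtract both margins: 230 − 2·6 = 218 mm.
12c + 11·10 = 218 → 12c = 108 → c = 9 mm.
8-column span = 8·9 + 7·10 = 142 mm.
Subtracting 3 gutters of 6 leaves 124 for 4 columns, so d = 31 mm.

31 mm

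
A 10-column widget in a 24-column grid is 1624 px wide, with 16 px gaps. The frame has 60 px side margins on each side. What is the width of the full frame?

4040 px

1624 − 9·16 = 1480; ÷10 gives c = 148 px.
Adding margins, columns and gutters: 120 + 3552 + 368 = 4040 px.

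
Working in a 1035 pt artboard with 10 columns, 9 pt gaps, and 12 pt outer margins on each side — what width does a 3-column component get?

Subtract both margins: 1035 − 2·12 = 1011 pt.
1011 − 9·9 = 930; ÷10 gives c = 93 pt.
Span of 3: 3·93 + 2·9 = 279 + 18 = 297 pt.

297 pt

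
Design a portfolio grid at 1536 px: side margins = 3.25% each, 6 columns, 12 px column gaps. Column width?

Margins: 3.25% × 1536 = 49.92 px each, so content = 1536 − 99.84 = 1436.16 px.
Subtracting 5 column gaps of 12 leaves 1376.16 for 6 columns, so c = 229.36 px.

229.36 px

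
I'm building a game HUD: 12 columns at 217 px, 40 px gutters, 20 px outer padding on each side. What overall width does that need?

Total width: 2·20 + 12·217 + 11·40 = 3084 px.

3084 px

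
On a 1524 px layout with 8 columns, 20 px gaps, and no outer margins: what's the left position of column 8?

Subtracting 7 gaps of 20 leaves 1384 for 8 columns, so c = 173 px.
No margin, so column 8 starts at 7·(column + gutter) = 7·193 = 1351 px.

1351 px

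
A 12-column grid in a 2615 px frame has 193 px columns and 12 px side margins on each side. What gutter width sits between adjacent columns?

25 px

Take off 24 px of margins, leaving 2591 px.
12 columns take 12·193 = 2316 px; remaining 275 splits into 11 gutters.
g = 275 / 11 = 25 px.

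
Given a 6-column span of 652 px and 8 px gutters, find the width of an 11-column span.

6c + 5·8 = 652 → 6c = 612 → c = 102 px.
Span of 11: 11·102 + 10·8 = 1122 + 80 = 1202 px.

1202 px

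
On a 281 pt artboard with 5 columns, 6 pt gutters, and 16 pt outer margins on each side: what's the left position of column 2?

Inside the margins: 281 − 32 = 249 pt.
249 − 4·6 = 225; ÷5 gives c = 45 pt.
Column 2 starts at margin + 1·(column + gutter) = 16 + 1·51 = 67 pt.

67 pt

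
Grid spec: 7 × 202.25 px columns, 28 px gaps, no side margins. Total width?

Layout = 7·202.25 + 6·28 = 1415.75 + 168 = 1583.75 px.

1583.75 px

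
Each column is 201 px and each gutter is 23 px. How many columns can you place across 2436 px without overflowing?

k columns need k·201 + (k−1)·23 = k·224 − 23.
k·224 − 23 ≤ 2436 → k ≤ 2459 / 224 ≈ 10.98, so k = 10.

10 columns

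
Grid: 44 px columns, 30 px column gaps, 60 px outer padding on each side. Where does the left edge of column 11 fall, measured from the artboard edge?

Each column+gutter stride is 74 px; 10 of them past the 60 px margin is 60 + 740 = 800 px.

800 px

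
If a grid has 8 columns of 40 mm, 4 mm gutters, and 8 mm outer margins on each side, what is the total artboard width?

Total width: 2·8 + 8·40 + 7·4 = 364 mm.

364 mm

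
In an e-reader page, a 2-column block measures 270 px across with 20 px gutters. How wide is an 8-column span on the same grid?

270 − 1·20 = 250; ÷2 gives c = 125 px.
8-column span = 8·125 + 7·20 = 1140 px.

1140 px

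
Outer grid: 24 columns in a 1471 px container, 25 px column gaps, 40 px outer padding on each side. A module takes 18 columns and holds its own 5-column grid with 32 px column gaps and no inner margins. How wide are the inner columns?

181.8 px

Outer content = 1471 − 2·40 = 1391 px.
24c + 23·25 = 1391 → 24c = 816 → c = 34 px.
18-column span = 18·34 + 17·25 = 1037 px.
5d + 4·32 = 1037 → 5d = 909 → d = 181.8 px.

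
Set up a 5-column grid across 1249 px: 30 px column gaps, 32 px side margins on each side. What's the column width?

Take off 64 px of margins, leaving 1185 px.
Subtracting 4 column gaps of 30 leaves 1065 for 5 columns, so c = 213 px.

213 px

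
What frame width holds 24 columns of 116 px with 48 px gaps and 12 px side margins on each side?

3912 px

Total width: 2·12 + 24·116 + 23·48 = 3912 px.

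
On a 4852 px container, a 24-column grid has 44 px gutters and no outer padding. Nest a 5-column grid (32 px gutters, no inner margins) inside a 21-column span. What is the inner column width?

24c + 23·44 = 4852 → 24c = 3840 → c = 160 px.
Span of 21: 21·160 + 20·44 = 3360 + 880 = 4240 px.
5 columns + 4 gutters: 5d + 4·32 = 4240.
5d = 4240 − 128 = 4112, so d = 822.4 px.

822.4 px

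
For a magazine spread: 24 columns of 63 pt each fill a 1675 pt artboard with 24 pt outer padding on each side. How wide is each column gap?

Subtract both margins: 1675 − 2·24 = 1627 pt.
24·63 + 23g = 1627 → 23g = 115 → g = 5 pt.

5 pt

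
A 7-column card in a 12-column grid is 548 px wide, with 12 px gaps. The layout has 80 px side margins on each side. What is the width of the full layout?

7c + 6·12 = 548 → 7c = 476 → c = 68 px.
Total width: 2·80 + 12·68 + 11·12 = 1108 px.

1108 px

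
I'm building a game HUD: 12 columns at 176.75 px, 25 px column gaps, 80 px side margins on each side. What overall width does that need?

2556 px

Frame = 2·80 + 12·176.75 + 11·25 = 160 + 2121 + 275 = 2556 px.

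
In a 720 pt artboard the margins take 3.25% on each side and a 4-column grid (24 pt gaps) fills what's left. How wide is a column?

150.3 pt

Margins: 3.25% × 720 = 23.4 pt each, so content = 720 − 46.8 = 673.2 pt.
673.2 − 3·24 = 601.2; ÷4 gives c = 150.3 pt.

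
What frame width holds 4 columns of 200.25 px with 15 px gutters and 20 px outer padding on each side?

886 px

Adding margins, columns and gutters: 40 + 801 + 45 = 886 px.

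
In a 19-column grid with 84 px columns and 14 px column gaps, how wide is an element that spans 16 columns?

1554 px

16 columns plus 15 column gaps: 1344 + 210 = 1554 px.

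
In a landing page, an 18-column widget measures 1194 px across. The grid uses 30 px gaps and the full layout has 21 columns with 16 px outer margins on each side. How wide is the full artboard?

1430 px

18 columns + 17 gaps: 18c + 17·30 = 1194.
18c = 1194 − 510 = 684, so c = 38 px.
Total width: 2·16 + 21·38 + 20·30 = 1430 px.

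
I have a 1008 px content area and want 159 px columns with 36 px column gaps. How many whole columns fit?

5 columns: 5·159 + 4·36 = 939 px ≤ 1008.
6 columns: 1134 px > 1008. So 5.

5 columns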